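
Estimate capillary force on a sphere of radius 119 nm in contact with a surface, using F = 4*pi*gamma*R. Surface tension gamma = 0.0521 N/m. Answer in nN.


Convert radius: R = 119 nm = 1.19e-07 m
F = 4 * pi * gamma * R
F = 4 * pi * 0.0521 * 1.19e-07
F = 7.79102e-08 N = 77.9102 nN

77.9102


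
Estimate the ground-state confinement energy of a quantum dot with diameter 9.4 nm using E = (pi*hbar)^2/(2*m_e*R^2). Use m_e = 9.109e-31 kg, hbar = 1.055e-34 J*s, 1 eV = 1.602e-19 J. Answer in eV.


Radius R = 9.4/2 = 4.7 nm = 4.7e-09 m
E = (pi * 1.055e-34)^2 / (2 * 9.109e-31 * (4.7e-09)^2)
E(J) = 2.72966e-21
E = E(J) / 1.602e-19 = 0.017 eV

0.017


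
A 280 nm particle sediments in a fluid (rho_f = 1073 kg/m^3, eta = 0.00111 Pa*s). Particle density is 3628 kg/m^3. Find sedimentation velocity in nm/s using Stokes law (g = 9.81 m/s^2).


Radius R = 280/2 nm = 1.4e-07 m
Density difference = 3628 - 1073 = 2555 kg/m^3
v = 2 * R^2 * (rho_p - rho_f) * g / (9 * eta)
v = 2 * (1.4e-07)^2 * 2555 * 9.81 / (9 * 0.00111)
v = 9.83514e-08 m/s = 98.3514 nm/s

98.3514


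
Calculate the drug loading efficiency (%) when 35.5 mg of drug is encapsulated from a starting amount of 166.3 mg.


Drug loading efficiency = (drug loaded / drug initial) * 100
DLE = 35.5 / 166.3 * 100
DLE = 0.2135 * 100
DLE = 21.35%

21.35


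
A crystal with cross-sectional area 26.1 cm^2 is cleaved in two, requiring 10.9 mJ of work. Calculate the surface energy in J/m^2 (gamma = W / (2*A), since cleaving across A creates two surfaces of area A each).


Convert: A = 26.1 cm^2 = 0.00261 m^2, W = 10.9 mJ = 0.0109 J
Cleaving exposes two faces of area A, so total new surface = 2*A and gamma = W / (2*A)
gamma = 0.0109 / (2 * 0.00261)
gamma = 2.088 J/m^2

2.088


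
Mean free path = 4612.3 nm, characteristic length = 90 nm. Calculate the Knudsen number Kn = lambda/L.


Knudsen number Kn = lambda / L
Kn = 4612.3 / 90
Kn = 51.2478

51.2478


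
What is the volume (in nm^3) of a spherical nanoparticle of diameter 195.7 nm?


Radius r = 195.7/2 = 97.85 nm
Volume V = (4/3) * pi * r^3
V = (4/3) * pi * (97.85)^3
V = 3924380.41 nm^3

3924380.41


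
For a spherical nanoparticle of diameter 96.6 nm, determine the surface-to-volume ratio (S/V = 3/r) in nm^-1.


Radius r = 96.6/2 = 48.3 nm
S/V = 3 / r = 3 / 48.3
S/V = 0.0621 nm^-1

0.0621


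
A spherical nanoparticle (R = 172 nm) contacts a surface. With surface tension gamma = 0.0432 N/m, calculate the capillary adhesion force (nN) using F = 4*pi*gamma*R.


Convert radius: R = 172 nm = 1.72e-07 m
F = 4 * pi * gamma * R
F = 4 * pi * 0.0432 * 1.72e-07
F = 9.33732e-08 N = 93.3732 nN

93.3732


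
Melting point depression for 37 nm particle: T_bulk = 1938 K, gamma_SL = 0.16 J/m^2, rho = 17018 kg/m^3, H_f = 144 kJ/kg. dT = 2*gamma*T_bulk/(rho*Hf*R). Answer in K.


Radius R = 37/2 = 18.5 nm = 1.85e-08 m
Convert H_f = 144 kJ/kg = 144000 J/kg
dT = 2 * gamma_SL * T_bulk / (rho * H_f * R)
dT = 2 * 0.16 * 1938 / (17018 * 144000 * 1.85e-08)
dT = 13.7 K

13.7


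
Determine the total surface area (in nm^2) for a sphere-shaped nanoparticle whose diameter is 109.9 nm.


Radius r = 109.9/2 = 54.95 nm
Surface area SA = 4 * pi * r^2
SA = 4 * pi * (54.95)^2
SA = 37944.19 nm^2

37944.19


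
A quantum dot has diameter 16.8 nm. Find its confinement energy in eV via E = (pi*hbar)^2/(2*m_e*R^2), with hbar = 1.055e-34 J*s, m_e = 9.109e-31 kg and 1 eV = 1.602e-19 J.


Radius R = 16.8/2 = 8.4 nm = 8.4e-09 m
E = (pi * 1.055e-34)^2 / (2 * 9.109e-31 * (8.4e-09)^2)
E(J) = 8.54566e-22
E = E(J) / 1.602e-19 = 0.0053 eV

0.0053


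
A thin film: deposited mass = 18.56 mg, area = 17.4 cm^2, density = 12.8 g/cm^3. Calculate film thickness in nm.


Convert: m = 18.56 mg = 1.8560e-05 kg, A = 17.4 cm^2 = 1.7400e-03 m^2, rho = 12.8 g/cm^3 = 12800 kg/m^3
t = m / (A * rho)
t = 1.8560e-05 / (1.7400e-03 * 12800)
t = 8.3333e-07 m = 833.3 nm

833.3


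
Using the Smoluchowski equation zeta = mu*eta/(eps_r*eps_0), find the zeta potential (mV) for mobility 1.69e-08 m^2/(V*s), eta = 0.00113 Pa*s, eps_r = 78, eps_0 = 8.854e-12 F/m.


Smoluchowski equation: zeta = mu * eta / (eps_r * eps_0)
zeta = 1.69e-08 * 0.00113 / (78 * 8.854e-12)
zeta = 0.027652 V = 27.65 mV

27.65


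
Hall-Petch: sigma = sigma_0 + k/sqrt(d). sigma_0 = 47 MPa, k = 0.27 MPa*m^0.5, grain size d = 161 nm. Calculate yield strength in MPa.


d = 161 nm = 1.61e-07 m
sqrt(d) = 0.0004012481
Hall-Petch contribution = k / sqrt(d) = 0.27 / 0.0004012481 = 672.9 MPa
sigma = sigma_0 + k/sqrt(d) = 47 + 672.9 = 719.9 MPa

719.9


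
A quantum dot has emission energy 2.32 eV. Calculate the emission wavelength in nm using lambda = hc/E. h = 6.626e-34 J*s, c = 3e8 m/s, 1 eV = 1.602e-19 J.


Convert energy: E = 2.32 eV = 2.32 * 1.602e-19 = 3.71664e-19 J
lambda = h*c / E = 6.626e-34 * 3e8 / 3.71664e-19
lambda = 5.34838e-07 m = 534.8 nm

534.8


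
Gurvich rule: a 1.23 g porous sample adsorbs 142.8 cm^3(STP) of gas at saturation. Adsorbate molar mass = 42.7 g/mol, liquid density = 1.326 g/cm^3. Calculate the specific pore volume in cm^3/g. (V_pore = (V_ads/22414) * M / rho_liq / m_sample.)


Moles adsorbed n = V_ads / 22414 = 142.8 / 22414 = 6.371018e-03 mol
Liquid volume V_liq = n * M / rho_liq = 6.371018e-03 * 42.7 / 1.326 = 0.20516 cm^3
Specific pore volume V_pore = V_liq / m_sample = 0.20516 / 1.23
V_pore = 0.1668 cm^3/g

0.1668


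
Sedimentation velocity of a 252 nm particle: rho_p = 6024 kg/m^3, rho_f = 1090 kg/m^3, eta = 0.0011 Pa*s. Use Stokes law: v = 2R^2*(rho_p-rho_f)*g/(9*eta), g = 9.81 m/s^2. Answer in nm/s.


Radius R = 252/2 nm = 1.26e-07 m
Density difference = 6024 - 1090 = 4934 kg/m^3
v = 2 * R^2 * (rho_p - rho_f) * g / (9 * eta)
v = 2 * (1.26e-07)^2 * 4934 * 9.81 / (9 * 0.0011)
v = 1.5524e-07 m/s = 155.2401 nm/s

155.2401


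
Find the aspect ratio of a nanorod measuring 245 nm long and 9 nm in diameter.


Aspect ratio AR = length / diameter
AR = 245 / 9
AR = 27.22

27.22


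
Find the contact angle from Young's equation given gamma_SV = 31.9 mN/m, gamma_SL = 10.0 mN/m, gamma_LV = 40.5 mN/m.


cos(theta) = (gamma_SV - gamma_SL) / gamma_LV
cos(theta) = (31.9 - 10.0) / 40.5
cos(theta) = 0.540741
theta = arccos(0.540741) = 57.27 degrees

57.27


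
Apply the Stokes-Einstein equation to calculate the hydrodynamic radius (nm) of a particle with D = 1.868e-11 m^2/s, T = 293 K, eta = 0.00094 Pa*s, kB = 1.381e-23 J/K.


Stokes-Einstein: R = kB*T / (6*pi*eta*D)
R = 1.381e-23 * 293 / (6 * pi * 0.00094 * 1.868e-11)
R = 1.22252e-08 m = 12.23 nm

12.23


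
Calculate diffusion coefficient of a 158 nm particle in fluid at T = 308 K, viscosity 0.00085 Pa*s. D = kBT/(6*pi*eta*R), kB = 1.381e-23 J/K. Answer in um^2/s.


Radius R = 158/2 = 79 nm = 7.9e-08 m
D = kB*T / (6*pi*eta*R)
D = 1.381e-23 * 308 / (6 * pi * 0.00085 * 7.9e-08)
D = 3.36045e-12 m^2/s = 3.36 um^2/s

3.36


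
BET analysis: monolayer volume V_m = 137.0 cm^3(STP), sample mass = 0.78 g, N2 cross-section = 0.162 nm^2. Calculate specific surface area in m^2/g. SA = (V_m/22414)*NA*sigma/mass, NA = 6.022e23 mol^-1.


Number of moles in monolayer = V_m / 22414 = 137.0 / 22414 = 0.00611225
Number of molecules = moles * NA = 0.00611225 * 6.022e23
SA = molecules * sigma / mass
SA = (137.0 / 22414) * 6.022e23 * 0.162e-18 / 0.78
SA = 764.5 m^2/g

764.5


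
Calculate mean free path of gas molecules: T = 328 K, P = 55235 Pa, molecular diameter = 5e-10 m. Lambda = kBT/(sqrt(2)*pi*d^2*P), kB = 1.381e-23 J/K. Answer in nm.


Mean free path: lambda = kB*T / (sqrt(2) * pi * d^2 * P)
lambda = 1.381e-23 * 328 / (sqrt(2) * pi * (5e-10)^2 * 55235)
lambda = 7.38326e-08 m
lambda = 73.83 nm

73.83


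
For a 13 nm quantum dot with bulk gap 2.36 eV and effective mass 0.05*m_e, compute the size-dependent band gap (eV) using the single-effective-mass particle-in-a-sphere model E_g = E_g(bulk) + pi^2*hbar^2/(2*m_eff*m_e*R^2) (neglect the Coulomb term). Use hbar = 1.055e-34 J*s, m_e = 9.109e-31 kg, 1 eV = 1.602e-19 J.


Radius R = 13/2 nm = 6.5e-09 m
Confinement energy dE = pi^2 * hbar^2 / (2 * m_eff * m_e * R^2)
dE = pi^2 * (1.055e-34)^2 / (2 * 0.05 * 9.109e-31 * (6.5e-09)^2) J, divided by 1.602e-19 J/eV
dE = 0.1782 eV
Total band gap = E_g(bulk) + dE = 2.36 + 0.1782 = 2.5382 eV

2.5382


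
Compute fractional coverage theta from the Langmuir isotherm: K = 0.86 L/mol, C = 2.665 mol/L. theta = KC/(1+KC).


Langmuir isotherm: theta = K*C / (1 + K*C)
K*C = 0.86 * 2.665 = 2.2919
theta = 2.2919 / (1 + 2.2919) = 2.2919 / 3.2919
theta = 0.6962

0.6962


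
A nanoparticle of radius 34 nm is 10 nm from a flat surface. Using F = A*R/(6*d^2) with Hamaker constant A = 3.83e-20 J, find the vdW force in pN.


Convert to SI: R = 34 nm = 3.4e-08 m, d = 10 nm = 1e-08 m
F = A * R / (6 * d^2)
F = 3.83e-20 * 3.4e-08 / (6 * (1e-08)^2)
F = 2.17033e-12 N = 2.17 pN

2.17


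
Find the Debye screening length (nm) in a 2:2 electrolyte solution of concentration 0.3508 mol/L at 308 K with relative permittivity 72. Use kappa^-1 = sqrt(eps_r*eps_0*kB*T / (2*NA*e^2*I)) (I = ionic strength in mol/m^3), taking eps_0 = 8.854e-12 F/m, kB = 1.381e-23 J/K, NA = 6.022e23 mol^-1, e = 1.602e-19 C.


Ionic strength I = 0.3508 * 2^2 * 1000 = 1403.2 mol/m^3
kappa^-1 = sqrt(72 * 8.854e-12 * 1.381e-23 * 308 / (2 * 6.022e23 * (1.602e-19)^2 * 1403.2))
kappa^-1 = 0.25 nm

0.25


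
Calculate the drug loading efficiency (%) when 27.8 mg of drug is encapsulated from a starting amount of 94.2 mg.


Drug loading efficiency = (drug loaded / drug initial) * 100
DLE = 27.8 / 94.2 * 100
DLE = 0.2951 * 100
DLE = 29.51%

29.51


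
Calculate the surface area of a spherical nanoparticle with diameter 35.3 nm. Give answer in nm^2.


Radius r = 35.3/2 = 17.65 nm
Surface area SA = 4 * pi * r^2
SA = 4 * pi * (17.65)^2
SA = 3914.71 nm^2

3914.71


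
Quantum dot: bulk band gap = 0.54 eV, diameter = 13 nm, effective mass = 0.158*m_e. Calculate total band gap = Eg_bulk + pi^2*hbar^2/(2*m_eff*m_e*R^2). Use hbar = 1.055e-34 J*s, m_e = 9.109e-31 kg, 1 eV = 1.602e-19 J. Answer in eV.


Radius R = 13/2 nm = 6.5e-09 m
Confinement energy dE = pi^2 * hbar^2 / (2 * m_eff * m_e * R^2)
dE = pi^2 * (1.055e-34)^2 / (2 * 0.158 * 9.109e-31 * (6.5e-09)^2) J, divided by 1.602e-19 J/eV
dE = 0.0564 eV
Total band gap = E_g(bulk) + dE = 0.54 + 0.0564 = 0.5964 eV

0.5964


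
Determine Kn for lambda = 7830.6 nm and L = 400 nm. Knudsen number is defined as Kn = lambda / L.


Knudsen number Kn = lambda / L
Kn = 7830.6 / 400
Kn = 19.5765

19.5765


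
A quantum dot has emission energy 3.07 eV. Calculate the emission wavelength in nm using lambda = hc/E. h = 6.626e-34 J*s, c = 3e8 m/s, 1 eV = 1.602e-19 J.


Convert energy: E = 3.07 eV = 3.07 * 1.602e-19 = 4.91814e-19 J
lambda = h*c / E = 6.626e-34 * 3e8 / 4.91814e-19
lambda = 4.04177e-07 m = 404.2 nm

404.2


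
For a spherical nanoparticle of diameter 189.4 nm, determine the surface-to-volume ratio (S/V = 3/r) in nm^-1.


Radius r = 189.4/2 = 94.7 nm
S/V = 3 / r = 3 / 94.7
S/V = 0.0317 nm^-1

0.0317


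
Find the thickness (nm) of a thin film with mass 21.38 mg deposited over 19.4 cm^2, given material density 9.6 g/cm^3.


Convert: m = 21.38 mg = 2.1380e-05 kg, A = 19.4 cm^2 = 1.9400e-03 m^2, rho = 9.6 g/cm^3 = 9600 kg/m^3
t = m / (A * rho)
t = 2.1380e-05 / (1.9400e-03 * 9600)
t = 1.1480e-06 m = 1148.0 nm

1148.0


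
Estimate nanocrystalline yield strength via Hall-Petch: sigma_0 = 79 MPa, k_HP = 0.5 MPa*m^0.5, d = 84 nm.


d = 84 nm = 8.4e-08 m
sqrt(d) = 0.0002898275
Hall-Petch contribution = k / sqrt(d) = 0.5 / 0.0002898275 = 1725.2 MPa
sigma = sigma_0 + k/sqrt(d) = 79 + 1725.2 = 1804.2 MPa

1804.2


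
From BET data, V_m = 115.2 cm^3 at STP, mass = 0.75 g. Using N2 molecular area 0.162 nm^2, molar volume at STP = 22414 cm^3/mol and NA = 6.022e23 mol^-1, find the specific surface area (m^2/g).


Number of moles in monolayer = V_m / 22414 = 115.2 / 22414 = 0.00513964
Number of molecules = moles * NA = 0.00513964 * 6.022e23
SA = molecules * sigma / mass
SA = (115.2 / 22414) * 6.022e23 * 0.162e-18 / 0.75
SA = 668.5 m^2/g

668.5


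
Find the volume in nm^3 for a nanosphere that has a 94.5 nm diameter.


Radius r = 94.5/2 = 47.25 nm
Volume V = (4/3) * pi * r^3
V = (4/3) * pi * (47.25)^3
V = 441869.52 nm^3

441869.52


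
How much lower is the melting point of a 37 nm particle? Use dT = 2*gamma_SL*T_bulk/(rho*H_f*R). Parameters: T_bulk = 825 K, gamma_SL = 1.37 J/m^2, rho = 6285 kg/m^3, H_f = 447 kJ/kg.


Radius R = 37/2 = 18.5 nm = 1.85e-08 m
Convert H_f = 447 kJ/kg = 447000 J/kg
dT = 2 * gamma_SL * T_bulk / (rho * H_f * R)
dT = 2 * 1.37 * 825 / (6285 * 447000 * 1.85e-08)
dT = 43.5 K

43.5


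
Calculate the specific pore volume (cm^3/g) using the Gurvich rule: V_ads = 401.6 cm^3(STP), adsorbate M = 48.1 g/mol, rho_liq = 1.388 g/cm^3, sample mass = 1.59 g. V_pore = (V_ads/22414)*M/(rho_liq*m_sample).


Moles adsorbed n = V_ads / 22414 = 401.6 / 22414 = 1.791737e-02 mol
Liquid volume V_liq = n * M / rho_liq = 1.791737e-02 * 48.1 / 1.388 = 0.62091 cm^3
Specific pore volume V_pore = V_liq / m_sample = 0.62091 / 1.59
V_pore = 0.3905 cm^3/g

0.3905


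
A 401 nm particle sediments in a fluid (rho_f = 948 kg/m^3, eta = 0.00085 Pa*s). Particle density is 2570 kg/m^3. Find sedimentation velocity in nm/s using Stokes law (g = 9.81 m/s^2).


Radius R = 401/2 nm = 2.005e-07 m
Density difference = 2570 - 948 = 1622 kg/m^3
v = 2 * R^2 * (rho_p - rho_f) * g / (9 * eta)
v = 2 * (2.005e-07)^2 * 1622 * 9.81 / (9 * 0.00085)
v = 1.67231e-07 m/s = 167.2311 nm/s

167.2311


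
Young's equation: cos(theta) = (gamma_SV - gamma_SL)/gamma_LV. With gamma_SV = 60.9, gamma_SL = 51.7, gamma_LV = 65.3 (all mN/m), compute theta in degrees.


cos(theta) = (gamma_SV - gamma_SL) / gamma_LV
cos(theta) = (60.9 - 51.7) / 65.3
cos(theta) = 0.140888
theta = arccos(0.140888) = 81.9 degrees

81.9


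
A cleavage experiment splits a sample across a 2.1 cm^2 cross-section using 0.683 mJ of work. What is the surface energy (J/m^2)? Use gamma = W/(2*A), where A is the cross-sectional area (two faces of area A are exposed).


Convert: A = 2.1 cm^2 = 0.00021 m^2, W = 0.683 mJ = 0.000683 J
Cleaving exposes two faces of area A, so total new surface = 2*A and gamma = W / (2*A)
gamma = 0.000683 / (2 * 0.00021)
gamma = 1.626 J/m^2

1.626


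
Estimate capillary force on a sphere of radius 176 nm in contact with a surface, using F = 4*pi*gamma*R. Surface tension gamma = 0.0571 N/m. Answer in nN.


Convert radius: R = 176 nm = 1.76e-07 m
F = 4 * pi * gamma * R
F = 4 * pi * 0.0571 * 1.76e-07
F = 1.26287e-07 N = 126.287 nN

126.287


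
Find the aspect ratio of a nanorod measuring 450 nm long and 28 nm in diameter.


Aspect ratio AR = length / diameter
AR = 450 / 28
AR = 16.07

16.07


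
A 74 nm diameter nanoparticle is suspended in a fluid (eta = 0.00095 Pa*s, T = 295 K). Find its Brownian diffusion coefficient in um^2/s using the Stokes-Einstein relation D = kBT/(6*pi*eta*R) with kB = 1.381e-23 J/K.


Radius R = 74/2 = 37 nm = 3.7e-08 m
D = kB*T / (6*pi*eta*R)
D = 1.381e-23 * 295 / (6 * pi * 0.00095 * 3.7e-08)
D = 6.14878e-12 m^2/s = 6.149 um^2/s

6.149


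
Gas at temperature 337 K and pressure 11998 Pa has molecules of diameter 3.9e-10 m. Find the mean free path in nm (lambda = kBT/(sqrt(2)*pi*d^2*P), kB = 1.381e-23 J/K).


Mean free path: lambda = kB*T / (sqrt(2) * pi * d^2 * P)
lambda = 1.381e-23 * 337 / (sqrt(2) * pi * (3.9e-10)^2 * 11998)
lambda = 5.74012e-07 m
lambda = 574.01 nm

574.01


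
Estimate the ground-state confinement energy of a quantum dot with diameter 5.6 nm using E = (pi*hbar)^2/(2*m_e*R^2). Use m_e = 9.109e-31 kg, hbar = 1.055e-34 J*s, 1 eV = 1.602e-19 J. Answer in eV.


Radius R = 5.6/2 = 2.8 nm = 2.8e-09 m
E = (pi * 1.055e-34)^2 / (2 * 9.109e-31 * (2.8e-09)^2)
E(J) = 7.69109e-21
E = E(J) / 1.602e-19 = 0.048 eV

0.048


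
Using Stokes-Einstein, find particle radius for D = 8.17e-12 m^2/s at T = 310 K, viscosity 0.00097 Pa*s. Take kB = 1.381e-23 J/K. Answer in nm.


Stokes-Einstein: R = kB*T / (6*pi*eta*D)
R = 1.381e-23 * 310 / (6 * pi * 0.00097 * 8.17e-12)
R = 2.8659e-08 m = 28.66 nm

28.66


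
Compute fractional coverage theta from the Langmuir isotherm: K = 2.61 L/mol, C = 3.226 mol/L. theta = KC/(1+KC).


Langmuir isotherm: theta = K*C / (1 + K*C)
K*C = 2.61 * 3.226 = 8.41986
theta = 8.41986 / (1 + 8.41986) = 8.41986 / 9.41986
theta = 0.8938

0.8938


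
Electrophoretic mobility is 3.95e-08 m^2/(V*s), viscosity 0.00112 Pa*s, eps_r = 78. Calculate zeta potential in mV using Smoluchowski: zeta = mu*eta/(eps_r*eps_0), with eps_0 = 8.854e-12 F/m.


Smoluchowski equation: zeta = mu * eta / (eps_r * eps_0)
zeta = 3.95e-08 * 0.00112 / (78 * 8.854e-12)
zeta = 0.064059 V = 64.06 mV

64.06


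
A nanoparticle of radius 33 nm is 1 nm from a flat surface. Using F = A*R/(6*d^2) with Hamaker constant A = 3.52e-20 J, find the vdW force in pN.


Convert to SI: R = 33 nm = 3.3e-08 m, d = 1 nm = 1e-09 m
F = A * R / (6 * d^2)
F = 3.52e-20 * 3.3e-08 / (6 * (1e-09)^2)
F = 1.936e-10 N = 193.6 pN

193.6


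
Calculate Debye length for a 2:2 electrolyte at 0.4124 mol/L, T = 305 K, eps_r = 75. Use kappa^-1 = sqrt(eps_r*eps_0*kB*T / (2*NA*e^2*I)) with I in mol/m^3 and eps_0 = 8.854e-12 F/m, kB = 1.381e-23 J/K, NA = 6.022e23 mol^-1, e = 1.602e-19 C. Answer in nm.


Ionic strength I = 0.4124 * 2^2 * 1000 = 1649.6 mol/m^3
kappa^-1 = sqrt(75 * 8.854e-12 * 1.381e-23 * 305 / (2 * 6.022e23 * (1.602e-19)^2 * 1649.6))
kappa^-1 = 0.234 nm

0.234


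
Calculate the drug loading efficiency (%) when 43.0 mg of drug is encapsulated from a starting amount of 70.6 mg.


Drug loading efficiency = (drug loaded / drug initial) * 100
DLE = 43.0 / 70.6 * 100
DLE = 0.6091 * 100
DLE = 60.91%

60.91


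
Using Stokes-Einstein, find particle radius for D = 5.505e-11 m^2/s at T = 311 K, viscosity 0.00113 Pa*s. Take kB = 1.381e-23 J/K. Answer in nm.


Stokes-Einstein: R = kB*T / (6*pi*eta*D)
R = 1.381e-23 * 311 / (6 * pi * 0.00113 * 5.505e-11)
R = 3.66283e-09 m = 3.66 nm

3.66


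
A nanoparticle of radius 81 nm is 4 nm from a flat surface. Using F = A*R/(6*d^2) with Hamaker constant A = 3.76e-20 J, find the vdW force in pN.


Convert to SI: R = 81 nm = 8.1e-08 m, d = 4 nm = 4e-09 m
F = A * R / (6 * d^2)
F = 3.76e-20 * 8.1e-08 / (6 * (4e-09)^2)
F = 3.1725e-11 N = 31.725 pN

31.725


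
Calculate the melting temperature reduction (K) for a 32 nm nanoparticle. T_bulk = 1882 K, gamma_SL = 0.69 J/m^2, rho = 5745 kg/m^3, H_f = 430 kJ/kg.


Radius R = 32/2 = 16 nm = 1.6e-08 m
Convert H_f = 430 kJ/kg = 430000 J/kg
dT = 2 * gamma_SL * T_bulk / (rho * H_f * R)
dT = 2 * 0.69 * 1882 / (5745 * 430000 * 1.6e-08)
dT = 65.7 K

65.7


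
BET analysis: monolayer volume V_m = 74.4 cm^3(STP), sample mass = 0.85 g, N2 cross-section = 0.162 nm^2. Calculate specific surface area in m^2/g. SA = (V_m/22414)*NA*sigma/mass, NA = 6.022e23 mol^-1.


Number of moles in monolayer = V_m / 22414 = 74.4 / 22414 = 0.00331935
Number of molecules = moles * NA = 0.00331935 * 6.022e23
SA = molecules * sigma / mass
SA = (74.4 / 22414) * 6.022e23 * 0.162e-18 / 0.85
SA = 381.0 m^2/g

381.0


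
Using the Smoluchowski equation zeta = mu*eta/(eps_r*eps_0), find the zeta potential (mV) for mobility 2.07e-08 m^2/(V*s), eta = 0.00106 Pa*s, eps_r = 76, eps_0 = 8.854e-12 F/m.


Smoluchowski equation: zeta = mu * eta / (eps_r * eps_0)
zeta = 2.07e-08 * 0.00106 / (76 * 8.854e-12)
zeta = 0.032608 V = 32.61 mV

32.61


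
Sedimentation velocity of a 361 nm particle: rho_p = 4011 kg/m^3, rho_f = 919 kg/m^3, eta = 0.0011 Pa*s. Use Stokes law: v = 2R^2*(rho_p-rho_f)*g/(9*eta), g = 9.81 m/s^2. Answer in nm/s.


Radius R = 361/2 nm = 1.805e-07 m
Density difference = 4011 - 919 = 3092 kg/m^3
v = 2 * R^2 * (rho_p - rho_f) * g / (9 * eta)
v = 2 * (1.805e-07)^2 * 3092 * 9.81 / (9 * 0.0011)
v = 1.99645e-07 m/s = 199.6447 nm/s

199.6447


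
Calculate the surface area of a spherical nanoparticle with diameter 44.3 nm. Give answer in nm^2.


Radius r = 44.3/2 = 22.15 nm
Surface area SA = 4 * pi * r^2
SA = 4 * pi * (22.15)^2
SA = 6165.34 nm^2

6165.34


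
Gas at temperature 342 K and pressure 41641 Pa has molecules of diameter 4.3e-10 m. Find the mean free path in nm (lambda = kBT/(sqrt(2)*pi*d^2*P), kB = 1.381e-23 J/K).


Mean free path: lambda = kB*T / (sqrt(2) * pi * d^2 * P)
lambda = 1.381e-23 * 342 / (sqrt(2) * pi * (4.3e-10)^2 * 41641)
lambda = 1.38069e-07 m
lambda = 138.07 nm

138.07


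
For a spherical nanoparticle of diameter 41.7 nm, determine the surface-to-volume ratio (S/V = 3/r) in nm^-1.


Radius r = 41.7/2 = 20.85 nm
S/V = 3 / r = 3 / 20.85
S/V = 0.1439 nm^-1

0.1439


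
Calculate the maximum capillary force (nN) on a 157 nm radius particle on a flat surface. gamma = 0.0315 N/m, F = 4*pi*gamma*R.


Convert radius: R = 157 nm = 1.57e-07 m
F = 4 * pi * gamma * R
F = 4 * pi * 0.0315 * 1.57e-07
F = 6.2147e-08 N = 62.147 nN

62.147


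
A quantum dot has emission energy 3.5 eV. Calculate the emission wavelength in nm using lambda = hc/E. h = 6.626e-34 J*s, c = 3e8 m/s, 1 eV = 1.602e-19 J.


Convert energy: E = 3.5 eV = 3.5 * 1.602e-19 = 5.607e-19 J
lambda = h*c / E = 6.626e-34 * 3e8 / 5.607e-19
lambda = 3.54521e-07 m = 354.5 nm

354.5


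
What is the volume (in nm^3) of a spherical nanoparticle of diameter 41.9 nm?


Radius r = 41.9/2 = 20.95 nm
Volume V = (4/3) * pi * r^3
V = (4/3) * pi * (20.95)^3
V = 38515.96 nm^3

38515.96


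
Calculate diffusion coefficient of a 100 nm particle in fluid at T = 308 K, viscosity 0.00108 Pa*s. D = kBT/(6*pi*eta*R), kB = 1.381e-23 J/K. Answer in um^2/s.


Radius R = 100/2 = 50 nm = 5e-08 m
D = kB*T / (6*pi*eta*R)
D = 1.381e-23 * 308 / (6 * pi * 0.00108 * 5e-08)
D = 4.17878e-12 m^2/s = 4.179 um^2/s

4.179


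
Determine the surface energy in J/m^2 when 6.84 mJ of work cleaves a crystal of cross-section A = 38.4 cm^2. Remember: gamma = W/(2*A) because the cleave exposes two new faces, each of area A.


Convert: A = 38.4 cm^2 = 0.00384 m^2, W = 6.84 mJ = 0.00684 J
Cleaving exposes two faces of area A, so total new surface = 2*A and gamma = W / (2*A)
gamma = 0.00684 / (2 * 0.00384)
gamma = 0.891 J/m^2

0.891


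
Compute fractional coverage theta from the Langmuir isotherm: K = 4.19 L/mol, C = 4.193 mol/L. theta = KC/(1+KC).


Langmuir isotherm: theta = K*C / (1 + K*C)
K*C = 4.19 * 4.193 = 17.56867
theta = 17.56867 / (1 + 17.56867) = 17.56867 / 18.56867
theta = 0.9461

0.9461


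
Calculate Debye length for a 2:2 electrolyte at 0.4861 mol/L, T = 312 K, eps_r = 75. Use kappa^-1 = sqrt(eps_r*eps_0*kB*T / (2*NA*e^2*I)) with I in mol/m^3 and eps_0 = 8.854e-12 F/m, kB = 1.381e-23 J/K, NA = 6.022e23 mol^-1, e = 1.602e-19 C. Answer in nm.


Ionic strength I = 0.4861 * 2^2 * 1000 = 1944.4 mol/m^3
kappa^-1 = sqrt(75 * 8.854e-12 * 1.381e-23 * 312 / (2 * 6.022e23 * (1.602e-19)^2 * 1944.4))
kappa^-1 = 0.218 nm

0.218


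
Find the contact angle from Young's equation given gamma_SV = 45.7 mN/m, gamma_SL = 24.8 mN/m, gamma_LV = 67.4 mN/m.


cos(theta) = (gamma_SV - gamma_SL) / gamma_LV
cos(theta) = (45.7 - 24.8) / 67.4
cos(theta) = 0.310089
theta = arccos(0.310089) = 71.94 degrees

71.94


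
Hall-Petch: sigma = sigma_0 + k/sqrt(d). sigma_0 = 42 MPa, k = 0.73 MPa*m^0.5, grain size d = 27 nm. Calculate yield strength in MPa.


d = 27 nm = 2.7e-08 m
sqrt(d) = 0.0001643168
Hall-Petch contribution = k / sqrt(d) = 0.73 / 0.0001643168 = 4442.6 MPa
sigma = sigma_0 + k/sqrt(d) = 42 + 4442.6 = 4484.6 MPa

4484.6


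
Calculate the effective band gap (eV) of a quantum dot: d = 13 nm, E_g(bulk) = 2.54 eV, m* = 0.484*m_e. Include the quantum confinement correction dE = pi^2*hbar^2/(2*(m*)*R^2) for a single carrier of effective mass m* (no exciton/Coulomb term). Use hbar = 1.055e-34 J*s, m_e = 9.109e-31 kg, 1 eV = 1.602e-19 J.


Radius R = 13/2 nm = 6.5e-09 m
Confinement energy dE = pi^2 * hbar^2 / (2 * m_eff * m_e * R^2)
dE = pi^2 * (1.055e-34)^2 / (2 * 0.484 * 9.109e-31 * (6.5e-09)^2) J, divided by 1.602e-19 J/eV
dE = 0.0184 eV
Total band gap = E_g(bulk) + dE = 2.54 + 0.0184 = 2.5584 eV

2.5584


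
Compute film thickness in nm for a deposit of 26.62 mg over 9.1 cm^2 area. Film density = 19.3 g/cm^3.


Convert: m = 26.62 mg = 2.6620e-05 kg, A = 9.1 cm^2 = 9.1000e-04 m^2, rho = 19.3 g/cm^3 = 19300 kg/m^3
t = m / (A * rho)
t = 2.6620e-05 / (9.1000e-04 * 19300)
t = 1.5157e-06 m = 1515.7 nm

1515.7


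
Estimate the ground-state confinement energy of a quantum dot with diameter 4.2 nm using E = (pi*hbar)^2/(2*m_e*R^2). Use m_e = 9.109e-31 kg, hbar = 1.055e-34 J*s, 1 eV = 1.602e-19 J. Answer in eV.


Radius R = 4.2/2 = 2.1 nm = 2.1e-09 m
E = (pi * 1.055e-34)^2 / (2 * 9.109e-31 * (2.1e-09)^2)
E(J) = 1.3673e-20
E = E(J) / 1.602e-19 = 0.0853 eV

0.0853


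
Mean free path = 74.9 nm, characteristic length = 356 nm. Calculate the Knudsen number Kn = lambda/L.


Knudsen number Kn = lambda / L
Kn = 74.9 / 356
Kn = 0.2104

0.2104


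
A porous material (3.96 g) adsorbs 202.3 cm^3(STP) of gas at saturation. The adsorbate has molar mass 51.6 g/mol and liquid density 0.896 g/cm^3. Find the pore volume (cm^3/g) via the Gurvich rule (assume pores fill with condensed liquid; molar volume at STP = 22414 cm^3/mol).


Moles adsorbed n = V_ads / 22414 = 202.3 / 22414 = 9.025609e-03 mol
Liquid volume V_liq = n * M / rho_liq = 9.025609e-03 * 51.6 / 0.896 = 0.51978 cm^3
Specific pore volume V_pore = V_liq / m_sample = 0.51978 / 3.96
V_pore = 0.1313 cm^3/g

0.1313


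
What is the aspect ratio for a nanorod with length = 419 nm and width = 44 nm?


Aspect ratio AR = length / diameter
AR = 419 / 44
AR = 9.52

9.52


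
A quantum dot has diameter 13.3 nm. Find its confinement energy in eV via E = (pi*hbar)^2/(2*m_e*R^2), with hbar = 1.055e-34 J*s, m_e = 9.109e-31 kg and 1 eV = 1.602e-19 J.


Radius R = 13.3/2 = 6.65 nm = 6.65e-09 m
E = (pi * 1.055e-34)^2 / (2 * 9.109e-31 * (6.65e-09)^2)
E(J) = 1.36352e-21
E = E(J) / 1.602e-19 = 0.0085 eV

0.0085


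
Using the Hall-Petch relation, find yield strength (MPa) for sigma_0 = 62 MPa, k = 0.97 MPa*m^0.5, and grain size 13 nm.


d = 13 nm = 1.3e-08 m
sqrt(d) = 0.0001140175
Hall-Petch contribution = k / sqrt(d) = 0.97 / 0.0001140175 = 8507.5 MPa
sigma = sigma_0 + k/sqrt(d) = 62 + 8507.5 = 8569.5 MPa

8569.5


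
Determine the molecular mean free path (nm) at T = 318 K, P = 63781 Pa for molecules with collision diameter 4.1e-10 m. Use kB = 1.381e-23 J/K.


Mean free path: lambda = kB*T / (sqrt(2) * pi * d^2 * P)
lambda = 1.381e-23 * 318 / (sqrt(2) * pi * (4.1e-10)^2 * 63781)
lambda = 9.21928e-08 m
lambda = 92.19 nm

92.19


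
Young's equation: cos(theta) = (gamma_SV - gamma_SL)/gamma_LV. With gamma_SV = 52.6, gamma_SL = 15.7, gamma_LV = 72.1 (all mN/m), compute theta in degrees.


cos(theta) = (gamma_SV - gamma_SL) / gamma_LV
cos(theta) = (52.6 - 15.7) / 72.1
cos(theta) = 0.511789
theta = arccos(0.511789) = 59.22 degrees

59.22


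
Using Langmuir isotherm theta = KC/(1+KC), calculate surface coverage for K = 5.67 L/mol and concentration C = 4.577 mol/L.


Langmuir isotherm: theta = K*C / (1 + K*C)
K*C = 5.67 * 4.577 = 25.95159
theta = 25.95159 / (1 + 25.95159) = 25.95159 / 26.95159
theta = 0.9629

0.9629


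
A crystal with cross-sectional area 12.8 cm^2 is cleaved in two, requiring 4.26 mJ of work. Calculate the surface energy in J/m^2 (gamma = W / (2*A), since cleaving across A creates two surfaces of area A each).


Convert: A = 12.8 cm^2 = 0.00128 m^2, W = 4.26 mJ = 0.00426 J
Cleaving exposes two faces of area A, so total new surface = 2*A and gamma = W / (2*A)
gamma = 0.00426 / (2 * 0.00128)
gamma = 1.664 J/m^2

1.664


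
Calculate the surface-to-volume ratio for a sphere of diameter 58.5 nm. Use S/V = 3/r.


Radius r = 58.5/2 = 29.25 nm
S/V = 3 / r = 3 / 29.25
S/V = 0.1026 nm^-1

0.1026


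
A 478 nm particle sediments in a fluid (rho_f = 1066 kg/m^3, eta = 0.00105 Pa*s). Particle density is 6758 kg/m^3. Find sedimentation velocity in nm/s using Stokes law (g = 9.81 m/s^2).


Radius R = 478/2 nm = 2.39e-07 m
Density difference = 6758 - 1066 = 5692 kg/m^3
v = 2 * R^2 * (rho_p - rho_f) * g / (9 * eta)
v = 2 * (2.39e-07)^2 * 5692 * 9.81 / (9 * 0.00105)
v = 6.75037e-07 m/s = 675.0375 nm/s

675.0375


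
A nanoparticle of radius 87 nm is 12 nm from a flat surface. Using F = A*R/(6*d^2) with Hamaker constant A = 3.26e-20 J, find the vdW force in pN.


Convert to SI: R = 87 nm = 8.7e-08 m, d = 12 nm = 1.2e-08 m
F = A * R / (6 * d^2)
F = 3.26e-20 * 8.7e-08 / (6 * (1.2e-08)^2)
F = 3.28264e-12 N = 3.283 pN

3.283


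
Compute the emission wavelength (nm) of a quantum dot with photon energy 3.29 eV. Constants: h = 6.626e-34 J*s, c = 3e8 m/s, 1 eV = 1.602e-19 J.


Convert energy: E = 3.29 eV = 3.29 * 1.602e-19 = 5.27058e-19 J
lambda = h*c / E = 6.626e-34 * 3e8 / 5.27058e-19
lambda = 3.7715e-07 m = 377.2 nm

377.2


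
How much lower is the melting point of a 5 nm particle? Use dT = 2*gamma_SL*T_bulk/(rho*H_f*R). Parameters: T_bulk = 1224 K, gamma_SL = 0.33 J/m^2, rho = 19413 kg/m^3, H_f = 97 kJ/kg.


Radius R = 5/2 = 2.5 nm = 2.5e-09 m
Convert H_f = 97 kJ/kg = 97000 J/kg
dT = 2 * gamma_SL * T_bulk / (rho * H_f * R)
dT = 2 * 0.33 * 1224 / (19413 * 97000 * 2.5e-09)
dT = 171.6 K

171.6


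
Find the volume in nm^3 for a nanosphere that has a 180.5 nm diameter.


Radius r = 180.5/2 = 90.25 nm
Volume V = (4/3) * pi * r^3
V = (4/3) * pi * (90.25)^3
V = 3079145.71 nm^3

3079145.71


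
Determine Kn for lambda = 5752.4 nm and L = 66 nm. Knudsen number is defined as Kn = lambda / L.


Knudsen number Kn = lambda / L
Kn = 5752.4 / 66
Kn = 87.1576

87.1576


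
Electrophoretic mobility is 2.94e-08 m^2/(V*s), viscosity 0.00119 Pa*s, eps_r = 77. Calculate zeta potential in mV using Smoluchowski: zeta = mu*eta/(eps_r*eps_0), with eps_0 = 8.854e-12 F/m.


Smoluchowski equation: zeta = mu * eta / (eps_r * eps_0)
zeta = 2.94e-08 * 0.00119 / (77 * 8.854e-12)
zeta = 0.051317 V = 51.32 mV

51.32


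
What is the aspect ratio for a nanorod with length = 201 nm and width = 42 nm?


Aspect ratio AR = length / diameter
AR = 201 / 42
AR = 4.79

4.79


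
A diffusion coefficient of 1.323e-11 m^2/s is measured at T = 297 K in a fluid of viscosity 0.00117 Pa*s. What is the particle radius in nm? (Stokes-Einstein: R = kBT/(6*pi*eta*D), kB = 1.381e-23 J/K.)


Stokes-Einstein: R = kB*T / (6*pi*eta*D)
R = 1.381e-23 * 297 / (6 * pi * 0.00117 * 1.323e-11)
R = 1.40573e-08 m = 14.06 nm

14.06


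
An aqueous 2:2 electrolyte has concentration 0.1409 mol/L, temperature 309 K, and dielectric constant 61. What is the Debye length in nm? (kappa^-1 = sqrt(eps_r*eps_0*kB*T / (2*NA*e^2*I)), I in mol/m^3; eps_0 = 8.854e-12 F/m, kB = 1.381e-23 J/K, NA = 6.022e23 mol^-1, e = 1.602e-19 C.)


Ionic strength I = 0.1409 * 2^2 * 1000 = 563.6 mol/m^3
kappa^-1 = sqrt(61 * 8.854e-12 * 1.381e-23 * 309 / (2 * 6.022e23 * (1.602e-19)^2 * 563.6))
kappa^-1 = 0.364 nm

0.364


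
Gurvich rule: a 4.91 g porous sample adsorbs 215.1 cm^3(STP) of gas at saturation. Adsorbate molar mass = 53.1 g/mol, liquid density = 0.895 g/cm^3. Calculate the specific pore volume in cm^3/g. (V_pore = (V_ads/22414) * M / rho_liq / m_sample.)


Moles adsorbed n = V_ads / 22414 = 215.1 / 22414 = 9.596681e-03 mol
Liquid volume V_liq = n * M / rho_liq = 9.596681e-03 * 53.1 / 0.895 = 0.56937 cm^3
Specific pore volume V_pore = V_liq / m_sample = 0.56937 / 4.91
V_pore = 0.116 cm^3/g

0.116


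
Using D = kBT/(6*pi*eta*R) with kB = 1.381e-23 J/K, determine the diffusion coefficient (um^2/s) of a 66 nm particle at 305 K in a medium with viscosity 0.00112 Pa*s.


Radius R = 66/2 = 33 nm = 3.3e-08 m
D = kB*T / (6*pi*eta*R)
D = 1.381e-23 * 305 / (6 * pi * 0.00112 * 3.3e-08)
D = 6.04589e-12 m^2/s = 6.046 um^2/s

6.046


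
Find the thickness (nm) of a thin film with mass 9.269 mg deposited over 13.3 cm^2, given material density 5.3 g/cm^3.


Convert: m = 9.269 mg = 9.2690e-06 kg, A = 13.3 cm^2 = 1.3300e-03 m^2, rho = 5.3 g/cm^3 = 5300 kg/m^3
t = m / (A * rho)
t = 9.2690e-06 / (1.3300e-03 * 5300)
t = 1.3149e-06 m = 1314.9 nm

1314.9


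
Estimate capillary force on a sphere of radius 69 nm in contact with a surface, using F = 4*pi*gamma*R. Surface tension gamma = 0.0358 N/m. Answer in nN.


Convert radius: R = 69 nm = 6.9e-08 m
F = 4 * pi * gamma * R
F = 4 * pi * 0.0358 * 6.9e-08
F = 3.10414e-08 N = 31.0414 nN

31.0414


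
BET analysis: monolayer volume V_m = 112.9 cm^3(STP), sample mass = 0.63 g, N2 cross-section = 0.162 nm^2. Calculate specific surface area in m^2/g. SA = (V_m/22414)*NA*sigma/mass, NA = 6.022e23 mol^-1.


Number of moles in monolayer = V_m / 22414 = 112.9 / 22414 = 0.00503703
Number of molecules = moles * NA = 0.00503703 * 6.022e23
SA = molecules * sigma / mass
SA = (112.9 / 22414) * 6.022e23 * 0.162e-18 / 0.63
SA = 780.0 m^2/g

780.0


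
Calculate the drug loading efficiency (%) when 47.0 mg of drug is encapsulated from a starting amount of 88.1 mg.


Drug loading efficiency = (drug loaded / drug initial) * 100
DLE = 47.0 / 88.1 * 100
DLE = 0.5335 * 100
DLE = 53.35%

53.35


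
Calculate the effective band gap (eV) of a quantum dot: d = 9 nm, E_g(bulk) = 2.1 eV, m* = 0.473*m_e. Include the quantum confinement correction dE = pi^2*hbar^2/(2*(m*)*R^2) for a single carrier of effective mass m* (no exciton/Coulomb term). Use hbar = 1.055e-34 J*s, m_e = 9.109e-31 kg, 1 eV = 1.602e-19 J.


Radius R = 9/2 nm = 4.5e-09 m
Confinement energy dE = pi^2 * hbar^2 / (2 * m_eff * m_e * R^2)
dE = pi^2 * (1.055e-34)^2 / (2 * 0.473 * 9.109e-31 * (4.5e-09)^2) J, divided by 1.602e-19 J/eV
dE = 0.0393 eV
Total band gap = E_g(bulk) + dE = 2.1 + 0.0393 = 2.1393 eV

2.1393


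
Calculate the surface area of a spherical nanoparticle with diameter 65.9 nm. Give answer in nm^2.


Radius r = 65.9/2 = 32.95 nm
Surface area SA = 4 * pi * r^2
SA = 4 * pi * (32.95)^2
SA = 13643.34 nm^2

13643.34


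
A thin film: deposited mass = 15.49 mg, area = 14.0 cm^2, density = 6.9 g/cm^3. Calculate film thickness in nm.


Convert: m = 15.49 mg = 1.5490e-05 kg, A = 14.0 cm^2 = 1.4000e-03 m^2, rho = 6.9 g/cm^3 = 6900 kg/m^3
t = m / (A * rho)
t = 1.5490e-05 / (1.4000e-03 * 6900)
t = 1.6035e-06 m = 1603.5 nm

1603.5


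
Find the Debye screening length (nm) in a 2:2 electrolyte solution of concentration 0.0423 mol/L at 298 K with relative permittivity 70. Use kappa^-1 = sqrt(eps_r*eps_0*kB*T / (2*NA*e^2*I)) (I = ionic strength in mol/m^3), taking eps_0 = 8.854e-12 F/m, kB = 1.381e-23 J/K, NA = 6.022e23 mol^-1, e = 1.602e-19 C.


Ionic strength I = 0.0423 * 2^2 * 1000 = 169.2 mol/m^3
kappa^-1 = sqrt(70 * 8.854e-12 * 1.381e-23 * 298 / (2 * 6.022e23 * (1.602e-19)^2 * 169.2))
kappa^-1 = 0.698 nm

0.698


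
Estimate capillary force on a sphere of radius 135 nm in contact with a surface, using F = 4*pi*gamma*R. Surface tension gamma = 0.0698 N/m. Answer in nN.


Convert radius: R = 135 nm = 1.35e-07 m
F = 4 * pi * gamma * R
F = 4 * pi * 0.0698 * 1.35e-07
F = 1.18413e-07 N = 118.4129 nN

118.4129


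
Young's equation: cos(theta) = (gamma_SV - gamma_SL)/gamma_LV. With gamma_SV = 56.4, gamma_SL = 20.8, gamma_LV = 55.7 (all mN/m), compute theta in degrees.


cos(theta) = (gamma_SV - gamma_SL) / gamma_LV
cos(theta) = (56.4 - 20.8) / 55.7
cos(theta) = 0.639138
theta = arccos(0.639138) = 50.27 degrees

50.27


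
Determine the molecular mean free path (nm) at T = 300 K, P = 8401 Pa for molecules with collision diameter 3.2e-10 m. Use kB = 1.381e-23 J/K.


Mean free path: lambda = kB*T / (sqrt(2) * pi * d^2 * P)
lambda = 1.381e-23 * 300 / (sqrt(2) * pi * (3.2e-10)^2 * 8401)
lambda = 1.08397e-06 m
lambda = 1083.97 nm

1083.97


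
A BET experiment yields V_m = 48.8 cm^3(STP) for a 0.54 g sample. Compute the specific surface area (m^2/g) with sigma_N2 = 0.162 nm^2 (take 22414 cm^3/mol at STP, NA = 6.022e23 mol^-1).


Number of moles in monolayer = V_m / 22414 = 48.8 / 22414 = 0.00217721
Number of molecules = moles * NA = 0.00217721 * 6.022e23
SA = molecules * sigma / mass
SA = (48.8 / 22414) * 6.022e23 * 0.162e-18 / 0.54
SA = 393.3 m^2/g

393.3


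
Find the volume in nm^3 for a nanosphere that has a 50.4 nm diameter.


Radius r = 50.4/2 = 25.2 nm
Volume V = (4/3) * pi * r^3
V = (4/3) * pi * (25.2)^3
V = 67033.24 nm^3

67033.24


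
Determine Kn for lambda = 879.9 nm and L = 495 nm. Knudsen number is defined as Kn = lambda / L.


Knudsen number Kn = lambda / L
Kn = 879.9 / 495
Kn = 1.7776

1.7776


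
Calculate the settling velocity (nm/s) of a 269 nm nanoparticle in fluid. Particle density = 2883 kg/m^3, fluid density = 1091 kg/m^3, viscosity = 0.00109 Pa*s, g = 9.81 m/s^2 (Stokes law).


Radius R = 269/2 nm = 1.345e-07 m
Density difference = 2883 - 1091 = 1792 kg/m^3
v = 2 * R^2 * (rho_p - rho_f) * g / (9 * eta)
v = 2 * (1.345e-07)^2 * 1792 * 9.81 / (9 * 0.00109)
v = 6.48355e-08 m/s = 64.8355 nm/s

64.8355


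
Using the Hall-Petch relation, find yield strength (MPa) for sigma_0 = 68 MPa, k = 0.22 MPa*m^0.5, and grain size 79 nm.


d = 79 nm = 7.9e-08 m
sqrt(d) = 0.0002810694
Hall-Petch contribution = k / sqrt(d) = 0.22 / 0.0002810694 = 782.7 MPa
sigma = sigma_0 + k/sqrt(d) = 68 + 782.7 = 850.7 MPa

850.7


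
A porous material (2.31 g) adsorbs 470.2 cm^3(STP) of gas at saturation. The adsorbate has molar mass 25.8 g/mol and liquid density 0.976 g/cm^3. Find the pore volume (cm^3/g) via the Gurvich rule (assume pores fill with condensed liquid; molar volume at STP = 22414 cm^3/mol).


Moles adsorbed n = V_ads / 22414 = 470.2 / 22414 = 2.097796e-02 mol
Liquid volume V_liq = n * M / rho_liq = 2.097796e-02 * 25.8 / 0.976 = 0.55454 cm^3
Specific pore volume V_pore = V_liq / m_sample = 0.55454 / 2.31
V_pore = 0.2401 cm^3/g

0.2401


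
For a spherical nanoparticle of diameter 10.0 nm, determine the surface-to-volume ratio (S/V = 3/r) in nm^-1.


Radius r = 10.0/2 = 5 nm
S/V = 3 / r = 3 / 5
S/V = 0.6 nm^-1

0.6


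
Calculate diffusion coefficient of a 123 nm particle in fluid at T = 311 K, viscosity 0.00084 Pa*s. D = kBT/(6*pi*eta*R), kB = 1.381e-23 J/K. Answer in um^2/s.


Radius R = 123/2 = 61.5 nm = 6.15e-08 m
D = kB*T / (6*pi*eta*R)
D = 1.381e-23 * 311 / (6 * pi * 0.00084 * 6.15e-08)
D = 4.41061e-12 m^2/s = 4.411 um^2/s

4.411


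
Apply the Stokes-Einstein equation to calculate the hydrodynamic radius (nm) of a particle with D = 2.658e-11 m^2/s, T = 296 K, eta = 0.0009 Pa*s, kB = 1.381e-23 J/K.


Stokes-Einstein: R = kB*T / (6*pi*eta*D)
R = 1.381e-23 * 296 / (6 * pi * 0.0009 * 2.658e-11)
R = 9.0654e-09 m = 9.07 nm

9.07


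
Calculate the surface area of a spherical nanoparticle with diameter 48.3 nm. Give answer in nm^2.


Radius r = 48.3/2 = 24.15 nm
Surface area SA = 4 * pi * r^2
SA = 4 * pi * (24.15)^2
SA = 7328.99 nm^2

7328.99


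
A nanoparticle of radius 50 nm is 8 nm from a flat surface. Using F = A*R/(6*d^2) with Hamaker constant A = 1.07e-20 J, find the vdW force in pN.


Convert to SI: R = 50 nm = 5e-08 m, d = 8 nm = 8e-09 m
F = A * R / (6 * d^2)
F = 1.07e-20 * 5e-08 / (6 * (8e-09)^2)
F = 1.39323e-12 N = 1.393 pN

1.393


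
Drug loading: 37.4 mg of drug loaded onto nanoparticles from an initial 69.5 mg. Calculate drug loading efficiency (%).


Drug loading efficiency = (drug loaded / drug initial) * 100
DLE = 37.4 / 69.5 * 100
DLE = 0.5381 * 100
DLE = 53.81%

53.81


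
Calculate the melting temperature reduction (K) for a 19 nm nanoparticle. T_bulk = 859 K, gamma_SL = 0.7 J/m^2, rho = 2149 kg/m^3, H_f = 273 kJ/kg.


Radius R = 19/2 = 9.5 nm = 9.5e-09 m
Convert H_f = 273 kJ/kg = 273000 J/kg
dT = 2 * gamma_SL * T_bulk / (rho * H_f * R)
dT = 2 * 0.7 * 859 / (2149 * 273000 * 9.5e-09)
dT = 215.8 K

215.8


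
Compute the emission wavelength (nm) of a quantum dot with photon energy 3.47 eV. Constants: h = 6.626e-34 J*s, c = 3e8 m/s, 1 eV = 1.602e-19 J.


Convert energy: E = 3.47 eV = 3.47 * 1.602e-19 = 5.55894e-19 J
lambda = h*c / E = 6.626e-34 * 3e8 / 5.55894e-19
lambda = 3.57586e-07 m = 357.6 nm

357.6
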